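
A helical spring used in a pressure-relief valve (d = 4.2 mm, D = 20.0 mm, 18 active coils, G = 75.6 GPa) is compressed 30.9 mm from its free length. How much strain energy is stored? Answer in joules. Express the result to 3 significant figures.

k = Gd⁴/(8D³N_a) = (75.6×10³)(4.2⁴)/(8·20.0³·18) = 20.421 N/mm
U = ½kδ² = 0.5 × 20.421 × 30.9² = 9748.9 N·mm = 9.7489 J

9.75 J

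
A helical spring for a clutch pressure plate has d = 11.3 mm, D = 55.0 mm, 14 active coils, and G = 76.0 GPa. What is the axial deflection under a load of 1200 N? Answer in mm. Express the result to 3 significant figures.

18.0 mm

k = Gd⁴/(8D³N_a) = (76.0×10³)(11.3⁴)/(8·55.0³·14) = 66.5 N/mm
δ = F/k = 1200 / 66.5 = 18.045 mm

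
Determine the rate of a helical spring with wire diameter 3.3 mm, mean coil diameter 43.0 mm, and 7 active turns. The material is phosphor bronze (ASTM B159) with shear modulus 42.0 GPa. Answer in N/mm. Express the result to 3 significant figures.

1.12 N/mm

k = Gd⁴/(8D³N_a) = (42.0×10³ × 3.3⁴) / (8 × 43.0³ × 7)
  = 4.98087e+06 / 4.45239e+06 = 1.1187 N/mm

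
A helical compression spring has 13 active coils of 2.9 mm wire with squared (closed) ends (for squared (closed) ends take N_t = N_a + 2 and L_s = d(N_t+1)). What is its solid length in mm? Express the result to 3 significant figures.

46.4 mm

squared (closed) ends: N_t = N_a + 2 = 13 + 2 = 15
L_s = d·(N_t+1) = 2.9 × 16 = 46.4 mm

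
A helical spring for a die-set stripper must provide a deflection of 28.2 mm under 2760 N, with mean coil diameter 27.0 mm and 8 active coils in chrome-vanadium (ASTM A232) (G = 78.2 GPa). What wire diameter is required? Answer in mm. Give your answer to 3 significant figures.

6.30 mm

Required rate k = F/δ = 2760/28.2 = 97.872 N/mm
d = (8D³N_a·k / G)^(1/4) = (8·27.0³·8·97.872 / (78.2×10³))^0.25
  = (1576.6)^0.25 = 6.3013 mm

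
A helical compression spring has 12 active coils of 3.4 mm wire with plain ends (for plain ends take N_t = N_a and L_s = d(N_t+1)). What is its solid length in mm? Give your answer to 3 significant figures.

44.2 mm

plain ends: N_t = N_a = 12
L_s = d·(N_t+1) = 3.4 × 13 = 44.2 mm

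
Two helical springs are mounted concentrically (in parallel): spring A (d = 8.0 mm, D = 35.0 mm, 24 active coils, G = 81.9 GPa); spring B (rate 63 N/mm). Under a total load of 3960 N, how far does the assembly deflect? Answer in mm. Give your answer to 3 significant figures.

38.2 mm

k_A = Gd⁴/(8D³N_a) = (81.9×10³)(8.0⁴)/(8·35.0³·24) = 40.751 N/mm
Parallel: k_eq = 40.751 + 63 = 103.75 N/mm
δ = F/k_eq = 3960/103.75 = 38.168 mm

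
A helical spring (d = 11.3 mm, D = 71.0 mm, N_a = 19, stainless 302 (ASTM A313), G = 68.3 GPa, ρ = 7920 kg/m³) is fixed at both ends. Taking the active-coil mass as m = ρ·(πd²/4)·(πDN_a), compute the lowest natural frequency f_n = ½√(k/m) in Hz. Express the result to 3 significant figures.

39.0 Hz

k = Gd⁴/(8D³N_a) = (68.3×10³)(11.3⁴)/(8·71.0³·19) = 20.47 N/mm = 20470 N/m
Wire length L = πDN_a = π·71.0·19 = 4238 mm
m = ρ·(πd²/4)·L = 7920 × 100.29×10⁻⁶ m² × 4.238 m = 3.3662 kg
f_n = ½√(k/m) = 0.5·√(20470/3.3662) = 0.5·√(6081.1) = 38.991 Hz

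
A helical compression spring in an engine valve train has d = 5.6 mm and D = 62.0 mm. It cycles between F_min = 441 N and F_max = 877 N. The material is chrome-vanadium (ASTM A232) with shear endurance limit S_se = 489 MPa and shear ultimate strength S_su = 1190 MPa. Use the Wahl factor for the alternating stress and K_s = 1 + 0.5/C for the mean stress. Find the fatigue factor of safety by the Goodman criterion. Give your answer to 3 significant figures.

1.03

C = D/d = 62.0/5.6 = 11.0714; K_W = (4C−1)/(4C−4)+0.615/C = 1.1300; K_s = 1+0.5/C = 1.0452
F_a = (F_max−F_min)/2 = 218 N; F_m = (F_max+F_min)/2 = 659 N
τ_a = K_W·8F_aD/(πd³) = 1.1300 × 195.99 = 221.47 MPa
τ_m = K_s·8F_mD/(πd³) = 1.0452 × 592.45 = 619.21 MPa
Goodman: 1/n_f = τ_a/S_se + τ_m/S_su = 221.47/489 + 619.21/1190 = 0.45290 + 0.52034 = 0.97324
n_f = 1/0.97324 = 1.027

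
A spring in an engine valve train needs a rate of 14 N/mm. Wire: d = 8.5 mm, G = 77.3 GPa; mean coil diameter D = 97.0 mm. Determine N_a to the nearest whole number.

N_a = Gd⁴/(8D³k) = (77.3×10³ × 8.5⁴)/(8 × 97.0³ × 14)
    = 4.03511e+08 / 1.02219e+08 = 3.947 → 4 coils

4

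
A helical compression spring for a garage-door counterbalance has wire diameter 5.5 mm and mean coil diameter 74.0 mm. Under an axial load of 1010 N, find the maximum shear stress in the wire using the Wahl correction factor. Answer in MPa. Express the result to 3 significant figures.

Spring index C = D/d = 74.0/5.5 = 13.4545
K_W = (4C−1)/(4C−4) + 0.615/C = 52.818/49.818 + 0.0457 = 1.1059
τ₀ = 8FD/(πd³) = 8·1010·74.0/(π·5.5³) = 597920/522.68 = 1143.9 MPa
τ_max = K·τ₀ = 1.1059 × 1143.9 = 1265.1 MPa

1270 MPa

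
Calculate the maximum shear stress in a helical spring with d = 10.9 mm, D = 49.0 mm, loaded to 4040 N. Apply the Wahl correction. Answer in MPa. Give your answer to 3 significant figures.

526 MPa

Spring index C = D/d = 49.0/10.9 = 4.4954
K_W = (4C−1)/(4C−4) + 0.615/C = 16.982/13.982 + 0.1368 = 1.3514
τ₀ = 8FD/(πd³) = 8·4040·49.0/(π·10.9³) = 1.58368e+06/4068.5 = 389.26 MPa
τ_max = K·τ₀ = 1.3514 × 389.26 = 526.03 MPa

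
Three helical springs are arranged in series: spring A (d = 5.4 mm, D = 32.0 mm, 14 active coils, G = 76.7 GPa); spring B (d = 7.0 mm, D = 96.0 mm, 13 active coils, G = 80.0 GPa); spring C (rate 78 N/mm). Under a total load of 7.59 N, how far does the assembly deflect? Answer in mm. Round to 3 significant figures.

4.16 mm

k_A = Gd⁴/(8D³N_a) = (76.7×10³)(5.4⁴)/(8·32.0³·14) = 17.771 N/mm
k_B = Gd⁴/(8D³N_a) = (80.0×10³)(7.0⁴)/(8·96.0³·13) = 2.0875 N/mm
Series: 1/k_eq = 1/17.771 + 1/2.0875 + 1/78 = 0.54813; k_eq = 1.8244 N/mm
δ = F/k_eq = 7.59/1.8244 = 4.1603 mm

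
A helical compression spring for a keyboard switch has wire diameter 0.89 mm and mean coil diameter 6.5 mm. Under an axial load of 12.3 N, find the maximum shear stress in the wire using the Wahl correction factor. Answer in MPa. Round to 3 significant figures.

347 MPa

Spring index C = D/d = 6.5/0.89 = 7.3034
K_W = (4C−1)/(4C−4) + 0.615/C = 28.213/25.213 + 0.0842 = 1.2032
τ₀ = 8FD/(πd³) = 8·12.3·6.5/(π·0.89³) = 639.6/2.2147 = 288.79 MPa
τ_max = K·τ₀ = 1.2032 × 288.79 = 347.47 MPa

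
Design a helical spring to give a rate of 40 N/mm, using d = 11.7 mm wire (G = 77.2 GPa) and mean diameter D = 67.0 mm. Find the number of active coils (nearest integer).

15

N_a = Gd⁴/(8D³k) = (77.2×10³ × 11.7⁴)/(8 × 67.0³ × 40)
    = 1.44664e+09 / 9.62442e+07 = 15.03 → 15 coils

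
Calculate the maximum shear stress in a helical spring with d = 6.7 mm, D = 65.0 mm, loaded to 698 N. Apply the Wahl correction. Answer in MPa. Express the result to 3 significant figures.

442 MPa

Spring index C = D/d = 65.0/6.7 = 9.7015
K_W = (4C−1)/(4C−4) + 0.615/C = 37.806/34.806 + 0.0634 = 1.1496
τ₀ = 8FD/(πd³) = 8·698·65.0/(π·6.7³) = 362960/944.87 = 384.14 MPa
τ_max = K·τ₀ = 1.1496 × 384.14 = 441.6 MPa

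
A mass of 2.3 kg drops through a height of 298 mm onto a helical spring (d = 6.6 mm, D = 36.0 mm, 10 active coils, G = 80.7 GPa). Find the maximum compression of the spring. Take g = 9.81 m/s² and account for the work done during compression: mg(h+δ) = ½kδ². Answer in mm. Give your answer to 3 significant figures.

18.7 mm

k = Gd⁴/(8D³N_a) = (80.7×10³)(6.6⁴)/(8·36.0³·10) = 41.025 N/mm
W = mg = 2.3 × 9.81 = 22.563 N
½kδ² − Wδ − Wh = 0 → δ = (W + √(W² + 2kWh))/k
δ = (22.563 + √(509.09 + 551690))/41.025 = (22.563 + 743.1)/41.025 = 18.663 mm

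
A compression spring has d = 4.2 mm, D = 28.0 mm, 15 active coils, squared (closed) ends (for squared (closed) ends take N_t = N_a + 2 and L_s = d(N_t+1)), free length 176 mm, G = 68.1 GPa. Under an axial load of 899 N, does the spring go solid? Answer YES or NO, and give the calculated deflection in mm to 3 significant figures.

k = Gd⁴/(8D³N_a) = (68.1×10³)(4.2⁴)/(8·28.0³·15) = 8.0443 N/mm
N_t = 17; L_s = 4.2·18 = 75.6 mm; δ_solid = L₀ − L_s = 176 − 75.6 = 100.4 mm
δ = F/k = 899/8.0443 = 111.76 mm
δ ≥ δ_solid → spring goes solid

YES, δ = 112 mm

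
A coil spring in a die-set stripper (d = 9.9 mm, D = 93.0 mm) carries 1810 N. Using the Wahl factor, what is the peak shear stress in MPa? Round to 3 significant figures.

510 MPa

Spring index C = D/d = 93.0/9.9 = 9.3939
K_W = (4C−1)/(4C−4) + 0.615/C = 36.576/33.576 + 0.0655 = 1.1548
τ₀ = 8FD/(πd³) = 8·1810·93.0/(π·9.9³) = 1.34664e+06/3048.3 = 441.77 MPa
τ_max = K·τ₀ = 1.1548 × 441.77 = 510.16 MPa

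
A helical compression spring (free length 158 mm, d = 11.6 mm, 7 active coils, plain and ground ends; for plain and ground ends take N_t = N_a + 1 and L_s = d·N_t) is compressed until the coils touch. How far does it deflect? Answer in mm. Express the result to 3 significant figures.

N_t = 8; L_s = 11.6·8 = 92.8 mm
δ_solid = L₀ − L_s = 158 − 92.8 = 65.2 mm

65.2 mm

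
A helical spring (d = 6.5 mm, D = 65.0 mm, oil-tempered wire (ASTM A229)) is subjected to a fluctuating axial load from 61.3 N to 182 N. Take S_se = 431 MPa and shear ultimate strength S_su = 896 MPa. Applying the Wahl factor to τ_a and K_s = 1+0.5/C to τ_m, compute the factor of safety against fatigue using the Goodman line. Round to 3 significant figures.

5.48

C = D/d = 65.0/6.5 = 10.0000; K_W = (4C−1)/(4C−4)+0.615/C = 1.1448; K_s = 1+0.5/C = 1.0500
F_a = (F_max−F_min)/2 = 60.35 N; F_m = (F_max+F_min)/2 = 121.65 N
τ_a = K_W·8F_aD/(πd³) = 1.1448 × 36.374 = 41.642 MPa
τ_m = K_s·8F_mD/(πd³) = 1.0500 × 73.321 = 76.987 MPa
Goodman: 1/n_f = τ_a/S_se + τ_m/S_su = 41.642/431 + 76.987/896 = 0.09662 + 0.08592 = 0.18254
n_f = 1/0.18254 = 5.478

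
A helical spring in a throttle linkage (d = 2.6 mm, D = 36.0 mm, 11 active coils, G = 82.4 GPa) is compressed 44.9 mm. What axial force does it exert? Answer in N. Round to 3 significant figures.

k = Gd⁴/(8D³N_a) = (82.4×10³)(2.6⁴)/(8·36.0³·11) = 0.91713 N/mm
F = k·δ = 0.91713 × 44.9 = 41.179 N

41.2 N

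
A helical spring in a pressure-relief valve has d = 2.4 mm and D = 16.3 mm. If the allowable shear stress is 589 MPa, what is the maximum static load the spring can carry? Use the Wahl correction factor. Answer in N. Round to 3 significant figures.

C = D/d = 16.3/2.4 = 6.7917
K_W = (4C−1)/(4C−4) + 0.615/C = 26.167/23.167 + 0.0906 = 1.2200
τ_max = K·8FD/(πd³) → F_max = τ_allow·πd³/(8DK)
F_max = 589·π·2.4³/(8·16.3·1.2200) = 25580/159.09 = 160.78 N

161 N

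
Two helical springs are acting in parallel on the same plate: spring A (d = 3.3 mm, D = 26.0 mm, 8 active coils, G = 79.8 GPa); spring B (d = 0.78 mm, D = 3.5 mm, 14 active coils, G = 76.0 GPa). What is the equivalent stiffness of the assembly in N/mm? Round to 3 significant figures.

k_A = Gd⁴/(8D³N_a) = (79.8×10³)(3.3⁴)/(8·26.0³·8) = 8.4132 N/mm
k_B = Gd⁴/(8D³N_a) = (76.0×10³)(0.78⁴)/(8·3.5³·14) = 5.8583 N/mm
Parallel: k_eq = 8.4132 + 5.8583 = 14.271 N/mm

14.3 N/mm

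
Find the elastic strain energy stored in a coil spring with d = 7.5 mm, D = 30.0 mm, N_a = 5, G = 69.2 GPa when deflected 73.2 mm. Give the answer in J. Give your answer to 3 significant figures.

543 J

k = Gd⁴/(8D³N_a) = (69.2×10³)(7.5⁴)/(8·30.0³·5) = 202.73 N/mm
U = ½kδ² = 0.5 × 202.73 × 73.2² = 5.4315e+05 N·mm = 543.15 J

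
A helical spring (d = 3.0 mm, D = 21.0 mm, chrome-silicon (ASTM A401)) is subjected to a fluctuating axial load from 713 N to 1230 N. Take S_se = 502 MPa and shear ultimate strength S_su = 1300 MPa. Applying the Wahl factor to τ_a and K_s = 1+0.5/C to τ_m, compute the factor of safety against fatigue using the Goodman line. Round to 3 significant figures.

0.354

C = D/d = 21.0/3.0 = 7.0000; K_W = (4C−1)/(4C−4)+0.615/C = 1.2129; K_s = 1+0.5/C = 1.0714
F_a = (F_max−F_min)/2 = 258.5 N; F_m = (F_max+F_min)/2 = 971.5 N
τ_a = K_W·8F_aD/(πd³) = 1.2129 × 511.98 = 620.96 MPa
τ_m = K_s·8F_mD/(πd³) = 1.0714 × 1924.1 = 2061.6 MPa
Goodman: 1/n_f = τ_a/S_se + τ_m/S_su = 620.96/502 + 2061.6/1300 = 1.23698 + 1.58584 = 2.8228
n_f = 1/2.8228 = 0.3543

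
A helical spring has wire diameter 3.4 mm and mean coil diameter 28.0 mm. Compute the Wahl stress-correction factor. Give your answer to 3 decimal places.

C = D/d = 28.0/3.4 = 8.2353
K_W = (4C−1)/(4C−4) + 0.615/C = 31.941/28.941 + 0.0747 = 1.1783

1.178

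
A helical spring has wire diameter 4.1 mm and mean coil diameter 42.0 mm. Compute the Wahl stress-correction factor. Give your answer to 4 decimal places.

1.1412

C = D/d = 42.0/4.1 = 10.2439
K_W = (4C−1)/(4C−4) + 0.615/C = 39.976/36.976 + 0.0600 = 1.1412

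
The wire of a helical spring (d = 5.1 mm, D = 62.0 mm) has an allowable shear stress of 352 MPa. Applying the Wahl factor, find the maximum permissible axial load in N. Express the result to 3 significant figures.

C = D/d = 62.0/5.1 = 12.1569
K_W = (4C−1)/(4C−4) + 0.615/C = 47.627/44.627 + 0.0506 = 1.1178
τ_max = K·8FD/(πd³) → F_max = τ_allow·πd³/(8DK)
F_max = 352·π·5.1³/(8·62.0·1.1178) = 1.4669e+05/554.43 = 264.58 N

265 N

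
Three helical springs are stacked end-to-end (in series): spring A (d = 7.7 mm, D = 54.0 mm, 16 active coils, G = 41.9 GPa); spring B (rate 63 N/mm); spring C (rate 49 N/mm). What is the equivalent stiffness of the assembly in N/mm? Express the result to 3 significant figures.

k_A = Gd⁴/(8D³N_a) = (41.9×10³)(7.7⁴)/(8·54.0³·16) = 7.3078 N/mm
Series: 1/k_eq = 1/7.3078 + 1/63 + 1/49 = 0.17312; k_eq = 5.7763 N/mm

5.78 N/mm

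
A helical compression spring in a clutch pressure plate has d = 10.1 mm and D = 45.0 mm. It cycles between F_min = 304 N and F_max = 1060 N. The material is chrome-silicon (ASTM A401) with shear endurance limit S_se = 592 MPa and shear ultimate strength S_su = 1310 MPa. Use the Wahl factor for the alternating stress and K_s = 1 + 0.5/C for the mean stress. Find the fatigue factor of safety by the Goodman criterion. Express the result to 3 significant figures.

C = D/d = 45.0/10.1 = 4.4554; K_W = (4C−1)/(4C−4)+0.615/C = 1.3551; K_s = 1+0.5/C = 1.1122
F_a = (F_max−F_min)/2 = 378 N; F_m = (F_max+F_min)/2 = 682 N
τ_a = K_W·8F_aD/(πd³) = 1.3551 × 42.042 = 56.97 MPa
τ_m = K_s·8F_mD/(πd³) = 1.1122 × 75.853 = 84.365 MPa
Goodman: 1/n_f = τ_a/S_se + τ_m/S_su = 56.97/592 + 84.365/1310 = 0.09623 + 0.06440 = 0.16063
n_f = 1/0.16063 = 6.225

6.23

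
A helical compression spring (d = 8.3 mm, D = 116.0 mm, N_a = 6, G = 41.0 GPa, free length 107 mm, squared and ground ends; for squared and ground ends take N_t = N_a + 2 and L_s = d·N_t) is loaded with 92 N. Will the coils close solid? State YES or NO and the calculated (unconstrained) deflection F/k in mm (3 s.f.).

NO, δ = 35.4 mm

k = Gd⁴/(8D³N_a) = (41.0×10³)(8.3⁴)/(8·116.0³·6) = 2.5971 N/mm
N_t = 8; L_s = 8.3·8 = 66.4 mm; δ_solid = L₀ − L_s = 107 − 66.4 = 40.6 mm
δ = F/k = 92/2.5971 = 35.425 mm
δ < δ_solid → spring does not go solid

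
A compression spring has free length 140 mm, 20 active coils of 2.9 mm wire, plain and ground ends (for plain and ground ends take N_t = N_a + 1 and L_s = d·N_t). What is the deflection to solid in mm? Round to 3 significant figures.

79.1 mm

N_t = 21; L_s = 2.9·21 = 60.9 mm
δ_solid = L₀ − L_s = 140 − 60.9 = 79.1 mm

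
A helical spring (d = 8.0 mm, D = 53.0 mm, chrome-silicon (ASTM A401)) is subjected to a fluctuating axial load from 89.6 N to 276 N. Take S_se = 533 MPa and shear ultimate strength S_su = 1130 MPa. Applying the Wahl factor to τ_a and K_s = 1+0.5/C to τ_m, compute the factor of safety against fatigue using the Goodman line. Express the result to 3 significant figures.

C = D/d = 53.0/8.0 = 6.6250; K_W = (4C−1)/(4C−4)+0.615/C = 1.2262; K_s = 1+0.5/C = 1.0755
F_a = (F_max−F_min)/2 = 93.2 N; F_m = (F_max+F_min)/2 = 182.8 N
τ_a = K_W·8F_aD/(πd³) = 1.2262 × 24.568 = 30.124 MPa
τ_m = K_s·8F_mD/(πd³) = 1.0755 × 48.186 = 51.823 MPa
Goodman: 1/n_f = τ_a/S_se + τ_m/S_su = 30.124/533 + 51.823/1130 = 0.05652 + 0.04586 = 0.10238
n_f = 1/0.10238 = 9.768

9.77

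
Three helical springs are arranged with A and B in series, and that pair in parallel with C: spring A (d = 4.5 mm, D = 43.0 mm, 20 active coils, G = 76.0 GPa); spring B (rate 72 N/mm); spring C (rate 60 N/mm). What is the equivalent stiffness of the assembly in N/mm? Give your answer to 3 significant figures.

k_A = Gd⁴/(8D³N_a) = (76.0×10³)(4.5⁴)/(8·43.0³·20) = 2.4498 N/mm
Springs A,B series: k_AB = 1/(1/2.4498+1/72) = 2.3692 N/mm; parallel with C: k_eq = 2.3692+60 = 62.369 N/mm

62.4 N/mm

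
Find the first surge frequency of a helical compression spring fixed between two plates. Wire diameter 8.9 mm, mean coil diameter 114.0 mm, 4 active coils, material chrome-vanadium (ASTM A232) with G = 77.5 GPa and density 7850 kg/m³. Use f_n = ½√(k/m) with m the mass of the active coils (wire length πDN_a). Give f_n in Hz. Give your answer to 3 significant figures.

k = Gd⁴/(8D³N_a) = (77.5×10³)(8.9⁴)/(8·114.0³·4) = 10.256 N/mm = 10256 N/m
Wire length L = πDN_a = π·114.0·4 = 1432.6 mm
m = ρ·(πd²/4)·L = 7850 × 62.211×10⁻⁶ m² × 1.4326 m = 0.69961 kg
f_n = ½√(k/m) = 0.5·√(10256/0.69961) = 0.5·√(14660) = 60.54 Hz

60.5 Hz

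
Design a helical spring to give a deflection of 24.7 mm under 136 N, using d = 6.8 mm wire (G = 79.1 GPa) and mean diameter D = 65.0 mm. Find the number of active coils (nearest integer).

Required rate k = F/δ = 136/24.7 = 5.5061 N/mm
N_a = Gd⁴/(8D³k) = (79.1×10³ × 6.8⁴)/(8 × 65.0³ × 5.5061)
    = 1.69127e+08 / 1.20968e+07 = 13.98 → 14 coils

14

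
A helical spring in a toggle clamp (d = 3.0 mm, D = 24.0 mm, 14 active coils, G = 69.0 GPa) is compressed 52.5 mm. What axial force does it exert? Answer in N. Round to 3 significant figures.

k = Gd⁴/(8D³N_a) = (69.0×10³)(3.0⁴)/(8·24.0³·14) = 3.6098 N/mm
F = k·δ = 3.6098 × 52.5 = 189.51 N

190 N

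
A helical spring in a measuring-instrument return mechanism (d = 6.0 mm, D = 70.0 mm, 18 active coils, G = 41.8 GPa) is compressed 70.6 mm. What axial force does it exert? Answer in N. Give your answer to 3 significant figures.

k = Gd⁴/(8D³N_a) = (41.8×10³)(6.0⁴)/(8·70.0³·18) = 1.0968 N/mm
F = k·δ = 1.0968 × 70.6 = 77.434 N

77.4 N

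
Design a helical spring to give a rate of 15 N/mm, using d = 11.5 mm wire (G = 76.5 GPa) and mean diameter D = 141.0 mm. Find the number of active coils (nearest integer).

N_a = Gd⁴/(8D³k) = (76.5×10³ × 11.5⁴)/(8 × 141.0³ × 15)
    = 1.33799e+09 / 3.36387e+08 = 3.978 → 4 coils

4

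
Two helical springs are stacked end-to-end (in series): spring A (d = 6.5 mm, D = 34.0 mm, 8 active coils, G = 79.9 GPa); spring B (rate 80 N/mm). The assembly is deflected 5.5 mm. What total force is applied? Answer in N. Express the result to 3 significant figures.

183 N

k_A = Gd⁴/(8D³N_a) = (79.9×10³)(6.5⁴)/(8·34.0³·8) = 56.7 N/mm
Series: 1/k_eq = 1/56.7 + 1/80 = 0.030137; k_eq = 33.182 N/mm
F = k_eq·δ = 33.182·5.5 = 182.5 N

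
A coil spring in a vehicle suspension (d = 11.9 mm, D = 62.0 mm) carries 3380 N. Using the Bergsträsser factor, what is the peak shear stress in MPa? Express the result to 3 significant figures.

405 MPa

Spring index C = D/d = 62.0/11.9 = 5.2101
K_B = (4C+2)/(4C−3) = 22.840/17.840 = 1.2803
τ₀ = 8FD/(πd³) = 8·3380·62.0/(π·11.9³) = 1.67648e+06/5294.1 = 316.67 MPa
τ_max = K·τ₀ = 1.2803 × 316.67 = 405.42 MPa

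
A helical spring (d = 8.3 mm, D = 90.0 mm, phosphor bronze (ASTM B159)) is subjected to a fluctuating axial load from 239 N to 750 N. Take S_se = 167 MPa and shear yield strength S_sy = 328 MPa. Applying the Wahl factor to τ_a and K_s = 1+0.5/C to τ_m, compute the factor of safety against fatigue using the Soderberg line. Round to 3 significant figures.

C = D/d = 90.0/8.3 = 10.8434; K_W = (4C−1)/(4C−4)+0.615/C = 1.1329; K_s = 1+0.5/C = 1.0461
F_a = (F_max−F_min)/2 = 255.5 N; F_m = (F_max+F_min)/2 = 494.5 N
τ_a = K_W·8F_aD/(πd³) = 1.1329 × 102.41 = 116.02 MPa
τ_m = K_s·8F_mD/(πd³) = 1.0461 × 198.21 = 207.34 MPa
Soderberg: 1/n_f = τ_a/S_se + τ_m/S_sy = 116.02/167 + 207.34/328 = 0.69473 + 0.63215 = 1.3269
n_f = 1/1.3269 = 0.7536

0.754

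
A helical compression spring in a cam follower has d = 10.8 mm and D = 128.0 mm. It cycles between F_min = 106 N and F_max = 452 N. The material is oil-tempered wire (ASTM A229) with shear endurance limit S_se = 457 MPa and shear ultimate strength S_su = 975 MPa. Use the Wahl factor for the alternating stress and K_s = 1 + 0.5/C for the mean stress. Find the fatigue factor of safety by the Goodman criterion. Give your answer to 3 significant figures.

5.35

C = D/d = 128.0/10.8 = 11.8519; K_W = (4C−1)/(4C−4)+0.615/C = 1.1210; K_s = 1+0.5/C = 1.0422
F_a = (F_max−F_min)/2 = 173 N; F_m = (F_max+F_min)/2 = 279 N
τ_a = K_W·8F_aD/(πd³) = 1.1210 × 44.764 = 50.18 MPa
τ_m = K_s·8F_mD/(πd³) = 1.0422 × 72.191 = 75.237 MPa
Goodman: 1/n_f = τ_a/S_se + τ_m/S_su = 50.18/457 + 75.237/975 = 0.10980 + 0.07717 = 0.18697
n_f = 1/0.18697 = 5.348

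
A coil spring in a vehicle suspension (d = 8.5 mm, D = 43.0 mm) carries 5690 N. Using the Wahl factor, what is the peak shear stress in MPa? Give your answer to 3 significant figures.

Spring index C = D/d = 43.0/8.5 = 5.0588
K_W = (4C−1)/(4C−4) + 0.615/C = 19.235/16.235 + 0.1216 = 1.3064
τ₀ = 8FD/(πd³) = 8·5690·43.0/(π·8.5³) = 1.95736e+06/1929.3 = 1014.5 MPa
τ_max = K·τ₀ = 1.3064 × 1014.5 = 1325.3 MPa

1330 MPa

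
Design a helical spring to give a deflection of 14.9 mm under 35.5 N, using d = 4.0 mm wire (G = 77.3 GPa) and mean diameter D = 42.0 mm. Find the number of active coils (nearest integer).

Required rate k = F/δ = 35.5/14.9 = 2.3826 N/mm
N_a = Gd⁴/(8D³k) = (77.3×10³ × 4.0⁴)/(8 × 42.0³ × 2.3826)
    = 1.97888e+07 / 1.41215e+06 = 14.01 → 14 coils

14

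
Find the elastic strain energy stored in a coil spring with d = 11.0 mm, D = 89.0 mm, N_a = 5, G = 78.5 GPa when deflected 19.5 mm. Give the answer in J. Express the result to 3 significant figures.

7.75 J

k = Gd⁴/(8D³N_a) = (78.5×10³)(11.0⁴)/(8·89.0³·5) = 40.758 N/mm
U = ½kδ² = 0.5 × 40.758 × 19.5² = 7749.1 N·mm = 7.7491 J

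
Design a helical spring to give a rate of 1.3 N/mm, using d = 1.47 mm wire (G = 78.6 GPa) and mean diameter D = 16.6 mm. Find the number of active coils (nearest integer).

8

N_a = Gd⁴/(8D³k) = (78.6×10³ × 1.47⁴)/(8 × 16.6³ × 1.3)
    = 367022 / 47572.7 = 7.715 → 8 coils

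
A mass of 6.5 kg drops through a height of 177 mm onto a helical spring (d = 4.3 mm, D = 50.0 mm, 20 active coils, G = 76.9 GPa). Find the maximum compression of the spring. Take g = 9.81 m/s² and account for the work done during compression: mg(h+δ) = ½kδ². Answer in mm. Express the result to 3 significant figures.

k = Gd⁴/(8D³N_a) = (76.9×10³)(4.3⁴)/(8·50.0³·20) = 1.3145 N/mm
W = mg = 6.5 × 9.81 = 63.765 N
½kδ² − Wδ − Wh = 0 → δ = (W + √(W² + 2kWh))/k
δ = (63.765 + √(4066 + 29672.6))/1.3145 = (63.765 + 183.68)/1.3145 = 188.24 mm

188 mm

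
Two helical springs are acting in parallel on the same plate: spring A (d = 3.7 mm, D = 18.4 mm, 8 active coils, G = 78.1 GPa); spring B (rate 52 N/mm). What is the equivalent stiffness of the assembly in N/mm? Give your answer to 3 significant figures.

88.7 N/mm

k_A = Gd⁴/(8D³N_a) = (78.1×10³)(3.7⁴)/(8·18.4³·8) = 36.713 N/mm
Parallel: k_eq = 36.713 + 52 = 88.713 N/mm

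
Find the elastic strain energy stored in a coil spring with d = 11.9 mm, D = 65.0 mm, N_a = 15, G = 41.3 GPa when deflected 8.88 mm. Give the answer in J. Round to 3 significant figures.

k = Gd⁴/(8D³N_a) = (41.3×10³)(11.9⁴)/(8·65.0³·15) = 25.131 N/mm
U = ½kδ² = 0.5 × 25.131 × 8.88² = 990.86 N·mm = 0.99086 J

0.991 J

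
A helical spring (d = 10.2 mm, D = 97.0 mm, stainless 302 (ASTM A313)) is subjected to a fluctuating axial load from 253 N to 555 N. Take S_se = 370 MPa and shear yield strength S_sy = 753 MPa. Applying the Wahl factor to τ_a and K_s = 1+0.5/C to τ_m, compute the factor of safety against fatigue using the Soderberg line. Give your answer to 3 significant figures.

4.15

C = D/d = 97.0/10.2 = 9.5098; K_W = (4C−1)/(4C−4)+0.615/C = 1.1528; K_s = 1+0.5/C = 1.0526
F_a = (F_max−F_min)/2 = 151 N; F_m = (F_max+F_min)/2 = 404 N
τ_a = K_W·8F_aD/(πd³) = 1.1528 × 35.147 = 40.518 MPa
τ_m = K_s·8F_mD/(πd³) = 1.0526 × 94.036 = 98.98 MPa
Soderberg: 1/n_f = τ_a/S_se + τ_m/S_sy = 40.518/370 + 98.98/753 = 0.10951 + 0.13145 = 0.24095
n_f = 1/0.24095 = 4.15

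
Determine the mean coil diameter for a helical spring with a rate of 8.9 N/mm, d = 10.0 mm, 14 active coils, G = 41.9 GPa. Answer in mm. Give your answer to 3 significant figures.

74.9 mm

D = (Gd⁴/(8N_a·k))^(1/3) = (41.9×10³·10.0⁴/(8·14·8.9))^(1/3)
  = (420345)^(1/3) = 74.9092 mm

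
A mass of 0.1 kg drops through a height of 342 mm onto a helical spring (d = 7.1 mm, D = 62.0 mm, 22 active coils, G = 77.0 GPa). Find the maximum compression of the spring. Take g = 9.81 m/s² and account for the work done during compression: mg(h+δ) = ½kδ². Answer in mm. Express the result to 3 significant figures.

k = Gd⁴/(8D³N_a) = (77.0×10³)(7.1⁴)/(8·62.0³·22) = 4.6648 N/mm
W = mg = 0.1 × 9.81 = 0.981 N
½kδ² − Wδ − Wh = 0 → δ = (W + √(W² + 2kWh))/k
δ = (0.981 + √(0.96236 + 3130.12))/4.6648 = (0.981 + 55.956)/4.6648 = 12.206 mm

12.2 mm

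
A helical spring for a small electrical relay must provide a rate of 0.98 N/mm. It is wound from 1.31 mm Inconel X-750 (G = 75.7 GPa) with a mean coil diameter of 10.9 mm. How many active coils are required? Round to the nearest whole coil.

N_a = Gd⁴/(8D³k) = (75.7×10³ × 1.31⁴)/(8 × 10.9³ × 0.98)
    = 222936 / 10153 = 21.96 → 22 coils

22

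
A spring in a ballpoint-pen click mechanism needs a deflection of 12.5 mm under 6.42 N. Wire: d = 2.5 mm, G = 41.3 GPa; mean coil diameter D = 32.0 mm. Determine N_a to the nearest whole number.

Required rate k = F/δ = 6.42/12.5 = 0.5136 N/mm
N_a = Gd⁴/(8D³k) = (41.3×10³ × 2.5⁴)/(8 × 32.0³ × 0.5136)
    = 1.61328e+06 / 134637 = 11.98 → 12 coils

12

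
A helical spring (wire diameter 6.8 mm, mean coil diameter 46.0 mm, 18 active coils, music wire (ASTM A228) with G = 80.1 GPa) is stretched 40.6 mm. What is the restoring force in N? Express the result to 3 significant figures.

496 N

k = Gd⁴/(8D³N_a) = (80.1×10³)(6.8⁴)/(8·46.0³·18) = 12.219 N/mm
F = k·δ = 12.219 × 40.6 = 496.09 N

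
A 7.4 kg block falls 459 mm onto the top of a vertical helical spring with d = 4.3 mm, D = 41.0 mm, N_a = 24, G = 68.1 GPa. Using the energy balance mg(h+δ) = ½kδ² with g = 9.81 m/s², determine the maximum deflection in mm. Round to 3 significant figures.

240 mm

k = Gd⁴/(8D³N_a) = (68.1×10³)(4.3⁴)/(8·41.0³·24) = 1.7594 N/mm
W = mg = 7.4 × 9.81 = 72.594 N
½kδ² − Wδ − Wh = 0 → δ = (W + √(W² + 2kWh))/k
δ = (72.594 + √(5269.9 + 117250))/1.7594 = (72.594 + 350.03)/1.7594 = 240.21 mm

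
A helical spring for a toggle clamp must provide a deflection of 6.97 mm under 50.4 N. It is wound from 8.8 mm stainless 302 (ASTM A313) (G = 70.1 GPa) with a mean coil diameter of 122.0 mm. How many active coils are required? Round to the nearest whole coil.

4

Required rate k = F/δ = 50.4/6.97 = 7.231 N/mm
N_a = Gd⁴/(8D³k) = (70.1×10³ × 8.8⁴)/(8 × 122.0³ × 7.231)
    = 4.20386e+08 / 1.05043e+08 = 4.002 → 4 coils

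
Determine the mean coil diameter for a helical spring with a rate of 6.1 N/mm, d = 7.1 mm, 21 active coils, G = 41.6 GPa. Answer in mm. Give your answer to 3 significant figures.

D = (Gd⁴/(8N_a·k))^(1/3) = (41.6×10³·7.1⁴/(8·21·6.1))^(1/3)
  = (103154)^(1/3) = 46.8989 mm

46.9 mm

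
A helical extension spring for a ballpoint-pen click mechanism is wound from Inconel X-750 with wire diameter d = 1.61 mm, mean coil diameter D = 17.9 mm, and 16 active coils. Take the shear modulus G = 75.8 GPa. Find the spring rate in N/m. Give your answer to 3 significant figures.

694 N/m

k = Gd⁴/(8D³N_a) = (75.8×10³ × 1.61⁴) / (8 × 17.9³ × 16)
  = 509299 / 734123 = 0.69375 N/mm = 693.75 N/m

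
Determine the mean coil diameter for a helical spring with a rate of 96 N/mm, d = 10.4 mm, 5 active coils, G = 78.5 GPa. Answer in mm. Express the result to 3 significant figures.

62.1 mm

D = (Gd⁴/(8N_a·k))^(1/3) = (78.5×10³·10.4⁴/(8·5·96))^(1/3)
  = (239151)^(1/3) = 62.0713 mm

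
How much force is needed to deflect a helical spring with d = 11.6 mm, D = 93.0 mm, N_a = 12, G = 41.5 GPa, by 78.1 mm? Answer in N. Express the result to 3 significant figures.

760 N

k = Gd⁴/(8D³N_a) = (41.5×10³)(11.6⁴)/(8·93.0³·12) = 9.7311 N/mm
F = k·δ = 9.7311 × 78.1 = 760 N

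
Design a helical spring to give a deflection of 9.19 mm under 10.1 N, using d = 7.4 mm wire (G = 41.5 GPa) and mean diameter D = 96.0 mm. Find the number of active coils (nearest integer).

16

Required rate k = F/δ = 10.1/9.19 = 1.099 N/mm
N_a = Gd⁴/(8D³k) = (41.5×10³ × 7.4⁴)/(8 × 96.0³ × 1.099)
    = 1.24444e+08 / 7.77875e+06 = 16 → 16 coils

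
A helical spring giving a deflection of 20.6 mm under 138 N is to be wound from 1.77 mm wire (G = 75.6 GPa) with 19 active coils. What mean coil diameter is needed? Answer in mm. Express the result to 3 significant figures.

9.00 mm

Required rate k = F/δ = 138/20.6 = 6.699 N/mm
D = (Gd⁴/(8N_a·k))^(1/3) = (75.6×10³·1.77⁴/(8·19·6.699))^(1/3)
  = (728.718)^(1/3) = 8.9988 mm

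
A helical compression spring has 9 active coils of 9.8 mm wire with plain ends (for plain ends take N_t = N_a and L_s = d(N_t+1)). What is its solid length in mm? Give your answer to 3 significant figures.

98.0 mm

plain ends: N_t = N_a = 9
L_s = d·(N_t+1) = 9.8 × 10 = 98 mm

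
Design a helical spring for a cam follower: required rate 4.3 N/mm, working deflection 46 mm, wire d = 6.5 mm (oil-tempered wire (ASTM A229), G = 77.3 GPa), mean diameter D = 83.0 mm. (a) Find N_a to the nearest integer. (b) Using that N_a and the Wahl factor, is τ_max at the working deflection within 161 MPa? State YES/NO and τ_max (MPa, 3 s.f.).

(a) 7 coils; (b) NO, τ_max = 170 MPa

N_a = Gd⁴/(8D³k) = (77.3×10³)(6.5⁴)/(8·83.0³·4.3) = 7.015 → N_a = 7
Actual rate k = Gd⁴/(8D³·7) = 4.3093 N/mm
Working load F = kδ = 4.3093·46 = 198.23 N
C = 83.0/6.5 = 12.7692; K_W = (4C−1)/(4C−4)+0.615/C = 1.1119
τ_max = K_W·8FD/(πd³) = 1.1119·152.56 = 169.63 MPa
τ_max > 161 MPa → exceeds allowable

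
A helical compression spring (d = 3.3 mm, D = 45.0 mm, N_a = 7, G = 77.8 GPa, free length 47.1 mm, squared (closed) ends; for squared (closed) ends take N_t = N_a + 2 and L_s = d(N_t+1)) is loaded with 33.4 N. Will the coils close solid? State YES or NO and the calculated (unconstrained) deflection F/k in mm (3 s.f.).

k = Gd⁴/(8D³N_a) = (77.8×10³)(3.3⁴)/(8·45.0³·7) = 1.808 N/mm
N_t = 9; L_s = 3.3·10 = 33 mm; δ_solid = L₀ − L_s = 47.1 − 33 = 14.1 mm
δ = F/k = 33.4/1.808 = 18.473 mm
δ ≥ δ_solid → spring goes solid

YES, δ = 18.5 mm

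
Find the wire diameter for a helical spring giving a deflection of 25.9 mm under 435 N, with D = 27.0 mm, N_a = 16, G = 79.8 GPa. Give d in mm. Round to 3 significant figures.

Required rate k = F/δ = 435/25.9 = 16.795 N/mm
d = (8D³N_a·k / G)^(1/4) = (8·27.0³·16·16.795 / (79.8×10³))^0.25
  = (530.26)^0.25 = 4.7987 mm

4.80 mm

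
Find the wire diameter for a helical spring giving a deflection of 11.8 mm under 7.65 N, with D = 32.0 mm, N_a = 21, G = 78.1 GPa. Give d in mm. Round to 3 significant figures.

Required rate k = F/δ = 7.65/11.8 = 0.64831 N/mm
d = (8D³N_a·k / G)^(1/4) = (8·32.0³·21·0.64831 / (78.1×10³))^0.25
  = (45.697)^0.25 = 2.6000 mm

2.60 mm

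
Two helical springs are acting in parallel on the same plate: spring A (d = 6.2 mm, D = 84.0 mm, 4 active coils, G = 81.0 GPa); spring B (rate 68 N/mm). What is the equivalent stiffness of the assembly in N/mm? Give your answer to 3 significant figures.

k_A = Gd⁴/(8D³N_a) = (81.0×10³)(6.2⁴)/(8·84.0³·4) = 6.3105 N/mm
Parallel: k_eq = 6.3105 + 68 = 74.311 N/mm

74.3 N/mm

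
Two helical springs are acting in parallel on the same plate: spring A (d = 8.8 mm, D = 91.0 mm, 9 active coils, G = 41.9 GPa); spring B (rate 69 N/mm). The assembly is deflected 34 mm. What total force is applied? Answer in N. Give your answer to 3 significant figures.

k_A = Gd⁴/(8D³N_a) = (41.9×10³)(8.8⁴)/(8·91.0³·9) = 4.6311 N/mm
Parallel: k_eq = 4.6311 + 69 = 73.631 N/mm
F = k_eq·δ = 73.631·34 = 2503.5 N

2500 N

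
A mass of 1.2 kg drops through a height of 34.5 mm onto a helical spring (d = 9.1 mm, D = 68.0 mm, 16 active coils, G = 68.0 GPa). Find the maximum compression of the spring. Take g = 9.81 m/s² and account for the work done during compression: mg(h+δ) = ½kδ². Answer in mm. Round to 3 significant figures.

9.45 mm

k = Gd⁴/(8D³N_a) = (68.0×10³)(9.1⁴)/(8·68.0³·16) = 11.586 N/mm
W = mg = 1.2 × 9.81 = 11.772 N
½kδ² − Wδ − Wh = 0 → δ = (W + √(W² + 2kWh))/k
δ = (11.772 + √(138.58 + 9411.03))/11.586 = (11.772 + 97.722)/11.586 = 9.4505 mm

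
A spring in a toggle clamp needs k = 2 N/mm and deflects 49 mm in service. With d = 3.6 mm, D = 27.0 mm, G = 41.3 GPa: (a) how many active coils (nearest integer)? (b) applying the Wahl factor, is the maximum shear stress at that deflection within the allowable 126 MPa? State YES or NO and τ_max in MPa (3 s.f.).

(a) 22 coils; (b) NO, τ_max = 173 MPa

N_a = Gd⁴/(8D³k) = (41.3×10³)(3.6⁴)/(8·27.0³·2) = 22.03 → N_a = 22
Actual rate k = Gd⁴/(8D³·22) = 2.0024 N/mm
Working load F = kδ = 2.0024·49 = 98.119 N
C = 27.0/3.6 = 7.5000; K_W = (4C−1)/(4C−4)+0.615/C = 1.1974
τ_max = K_W·8FD/(πd³) = 1.1974·144.59 = 173.13 MPa
τ_max > 126 MPa → exceeds allowable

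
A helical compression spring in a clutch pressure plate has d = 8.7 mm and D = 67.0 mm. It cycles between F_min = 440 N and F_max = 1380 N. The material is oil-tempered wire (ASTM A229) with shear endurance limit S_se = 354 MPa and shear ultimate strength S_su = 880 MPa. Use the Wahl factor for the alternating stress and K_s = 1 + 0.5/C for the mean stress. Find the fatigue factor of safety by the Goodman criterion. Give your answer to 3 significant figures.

1.44

C = D/d = 67.0/8.7 = 7.7011; K_W = (4C−1)/(4C−4)+0.615/C = 1.1918; K_s = 1+0.5/C = 1.0649
F_a = (F_max−F_min)/2 = 470 N; F_m = (F_max+F_min)/2 = 910 N
τ_a = K_W·8F_aD/(πd³) = 1.1918 × 121.77 = 145.13 MPa
τ_m = K_s·8F_mD/(πd³) = 1.0649 × 235.78 = 251.08 MPa
Goodman: 1/n_f = τ_a/S_se + τ_m/S_su = 145.13/354 + 251.08/880 = 0.40997 + 0.28532 = 0.69529
n_f = 1/0.69529 = 1.438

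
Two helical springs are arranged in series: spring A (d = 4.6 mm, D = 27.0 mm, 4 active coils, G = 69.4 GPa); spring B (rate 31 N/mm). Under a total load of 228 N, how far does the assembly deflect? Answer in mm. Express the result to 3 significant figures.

12.0 mm

k_A = Gd⁴/(8D³N_a) = (69.4×10³)(4.6⁴)/(8·27.0³·4) = 49.334 N/mm
Series: 1/k_eq = 1/49.334 + 1/31 = 0.052528; k_eq = 19.037 N/mm
δ = F/k_eq = 228/19.037 = 11.976 mm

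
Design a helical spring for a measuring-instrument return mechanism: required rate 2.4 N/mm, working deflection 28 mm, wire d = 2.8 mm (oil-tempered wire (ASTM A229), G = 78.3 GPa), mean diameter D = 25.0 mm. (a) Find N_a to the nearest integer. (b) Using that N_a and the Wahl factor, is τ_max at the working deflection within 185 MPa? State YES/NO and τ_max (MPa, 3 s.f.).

(a) 16 coils; (b) NO, τ_max = 227 MPa

N_a = Gd⁴/(8D³k) = (78.3×10³)(2.8⁴)/(8·25.0³·2.4) = 16.04 → N_a = 16
Actual rate k = Gd⁴/(8D³·16) = 2.4064 N/mm
Working load F = kδ = 2.4064·28 = 67.379 N
C = 25.0/2.8 = 8.9286; K_W = (4C−1)/(4C−4)+0.615/C = 1.1635
τ_max = K_W·8FD/(πd³) = 1.1635·195.4 = 227.34 MPa
τ_max > 185 MPa → exceeds allowable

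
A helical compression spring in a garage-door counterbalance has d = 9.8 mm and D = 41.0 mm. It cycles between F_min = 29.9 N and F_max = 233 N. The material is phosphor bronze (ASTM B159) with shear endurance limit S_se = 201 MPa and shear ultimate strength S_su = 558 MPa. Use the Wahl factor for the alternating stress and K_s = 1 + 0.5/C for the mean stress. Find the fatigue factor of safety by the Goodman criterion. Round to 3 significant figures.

C = D/d = 41.0/9.8 = 4.1837; K_W = (4C−1)/(4C−4)+0.615/C = 1.3826; K_s = 1+0.5/C = 1.1195
F_a = (F_max−F_min)/2 = 101.55 N; F_m = (F_max+F_min)/2 = 131.45 N
τ_a = K_W·8F_aD/(πd³) = 1.3826 × 11.265 = 15.575 MPa
τ_m = K_s·8F_mD/(πd³) = 1.1195 × 14.582 = 16.324 MPa
Goodman: 1/n_f = τ_a/S_se + τ_m/S_su = 15.575/201 + 16.324/558 = 0.07749 + 0.02926 = 0.10674
n_f = 1/0.10674 = 9.369

9.37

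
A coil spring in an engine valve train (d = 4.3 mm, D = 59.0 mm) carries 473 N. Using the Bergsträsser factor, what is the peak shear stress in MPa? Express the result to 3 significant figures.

980 MPa

Spring index C = D/d = 59.0/4.3 = 13.7209
K_B = (4C+2)/(4C−3) = 56.884/51.884 = 1.0964
τ₀ = 8FD/(πd³) = 8·473·59.0/(π·4.3³) = 223256/249.78 = 893.82 MPa
τ_max = K·τ₀ = 1.0964 × 893.82 = 979.95 MPa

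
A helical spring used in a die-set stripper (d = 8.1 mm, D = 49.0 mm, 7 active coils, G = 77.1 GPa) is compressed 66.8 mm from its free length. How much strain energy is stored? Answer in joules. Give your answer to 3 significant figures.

k = Gd⁴/(8D³N_a) = (77.1×10³)(8.1⁴)/(8·49.0³·7) = 50.375 N/mm
U = ½kδ² = 0.5 × 50.375 × 66.8² = 1.1239e+05 N·mm = 112.39 J

112 J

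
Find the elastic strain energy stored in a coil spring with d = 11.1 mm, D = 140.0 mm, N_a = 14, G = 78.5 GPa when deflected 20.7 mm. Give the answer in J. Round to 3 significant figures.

0.831 J

k = Gd⁴/(8D³N_a) = (78.5×10³)(11.1⁴)/(8·140.0³·14) = 3.8776 N/mm
U = ½kδ² = 0.5 × 3.8776 × 20.7² = 830.75 N·mm = 0.83075 J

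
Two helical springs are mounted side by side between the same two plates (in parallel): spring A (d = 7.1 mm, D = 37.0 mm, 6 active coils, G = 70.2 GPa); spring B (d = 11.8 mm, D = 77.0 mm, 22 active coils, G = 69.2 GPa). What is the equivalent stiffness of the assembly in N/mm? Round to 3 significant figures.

k_A = Gd⁴/(8D³N_a) = (70.2×10³)(7.1⁴)/(8·37.0³·6) = 73.371 N/mm
k_B = Gd⁴/(8D³N_a) = (69.2×10³)(11.8⁴)/(8·77.0³·22) = 16.697 N/mm
Parallel: k_eq = 73.371 + 16.697 = 90.068 N/mm

90.1 N/mm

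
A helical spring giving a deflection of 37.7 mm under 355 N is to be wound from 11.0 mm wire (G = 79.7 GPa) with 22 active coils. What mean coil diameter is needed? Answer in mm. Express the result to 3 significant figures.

Required rate k = F/δ = 355/37.7 = 9.4164 N/mm
D = (Gd⁴/(8N_a·k))^(1/3) = (79.7×10³·11.0⁴/(8·22·9.4164))^(1/3)
  = (704092)^(1/3) = 88.9631 mm

89.0 mm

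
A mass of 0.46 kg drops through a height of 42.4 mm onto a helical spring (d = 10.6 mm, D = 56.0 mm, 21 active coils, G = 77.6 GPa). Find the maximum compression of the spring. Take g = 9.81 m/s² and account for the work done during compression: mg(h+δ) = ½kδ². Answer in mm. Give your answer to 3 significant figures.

3.53 mm

k = Gd⁴/(8D³N_a) = (77.6×10³)(10.6⁴)/(8·56.0³·21) = 33.206 N/mm
W = mg = 0.46 × 9.81 = 4.5126 N
½kδ² − Wδ − Wh = 0 → δ = (W + √(W² + 2kWh))/k
δ = (4.5126 + √(20.364 + 12706.8))/33.206 = (4.5126 + 112.81)/33.206 = 3.5333 mm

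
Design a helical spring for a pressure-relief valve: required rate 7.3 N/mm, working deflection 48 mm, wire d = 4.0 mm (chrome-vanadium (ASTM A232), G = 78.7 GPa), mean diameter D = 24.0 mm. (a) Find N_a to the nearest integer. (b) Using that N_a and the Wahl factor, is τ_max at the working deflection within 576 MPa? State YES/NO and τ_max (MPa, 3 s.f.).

(a) 25 coils; (b) YES, τ_max = 418 MPa

N_a = Gd⁴/(8D³k) = (78.7×10³)(4.0⁴)/(8·24.0³·7.3) = 24.96 → N_a = 25
Actual rate k = Gd⁴/(8D³·25) = 7.287 N/mm
Working load F = kδ = 7.287·48 = 349.78 N
C = 24.0/4.0 = 6.0000; K_W = (4C−1)/(4C−4)+0.615/C = 1.2525
τ_max = K_W·8FD/(πd³) = 1.2525·334.01 = 418.35 MPa
τ_max ≤ 576 MPa → acceptable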